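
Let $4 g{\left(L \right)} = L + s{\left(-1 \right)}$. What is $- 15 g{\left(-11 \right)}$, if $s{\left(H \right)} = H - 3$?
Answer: $\frac{225}{4} \approx 56.25$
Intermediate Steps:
$s{\left(H \right)} = -3 + H$ ($s{\left(H \right)} = H - 3 = -3 + H$)
$g{\left(L \right)} = -1 + \frac{L}{4}$ ($g{\left(L \right)} = \frac{L - 4}{4} = \frac{-4 + L}{4} = -1 + \frac{L}{4}$)
$- 15 g{\left(-11 \right)} = - 15 \left(-1 + \frac{1}{4} \left(-11\right)\right) = - 15 \left(-1 - \frac{11}{4}\right) = \left(-15\right) \left(- \frac{15}{4}\right) = \frac{225}{4}$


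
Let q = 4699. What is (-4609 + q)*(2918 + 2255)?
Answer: 465570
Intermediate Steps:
(-4609 + q)*(2918 + 2255) = (-4609 + 4699)*(2918 + 2255) = 90*5173 = 465570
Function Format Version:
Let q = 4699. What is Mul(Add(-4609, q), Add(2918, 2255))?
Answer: 465570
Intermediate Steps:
Mul(Add(-4609, q), Add(2918, 2255)) = Mul(Add(-4609, 4699), Add(2918, 2255)) = Mul(90, 5173) = 465570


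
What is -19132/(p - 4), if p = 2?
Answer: 9566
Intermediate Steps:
-19132/(p - 4) = -19132/(2 - 4) = -19132/(-2) = -19132*(-1/2) = 9566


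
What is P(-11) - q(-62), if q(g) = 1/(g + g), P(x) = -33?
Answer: -4091/124 ≈ -32.992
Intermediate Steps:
q(g) = 1/(2*g)
P(-11) - q(-62) = -33 - 1/(2*(-62)) = -33 - (-1)/(2*62) = -33 - 1*(-1/124) = -33 + 1/124 = -4091/124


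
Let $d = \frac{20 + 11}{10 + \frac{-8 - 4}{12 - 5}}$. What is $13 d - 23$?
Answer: $\frac{1487}{58} \approx 25.638$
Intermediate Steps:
$d = \frac{217}{58}$ ($d = \frac{31}{10 - \frac{12}{7}} = \frac{31}{\frac{58}{7}} = 31 \cdot \frac{7}{58} = \frac{217}{58} \approx 3.7414$)
$13 d - 23 = 13 \cdot \frac{217}{58} - 23 = \frac{2821}{58} - 23 = \frac{1487}{58}$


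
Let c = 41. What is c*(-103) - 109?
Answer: -4332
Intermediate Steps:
c*(-103) - 109 = 41*(-103) - 109 = -4223 - 109 = -4332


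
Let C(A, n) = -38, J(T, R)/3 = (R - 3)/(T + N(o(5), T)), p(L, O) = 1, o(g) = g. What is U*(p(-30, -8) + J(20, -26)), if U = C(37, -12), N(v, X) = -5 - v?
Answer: 1463/5 ≈ 292.60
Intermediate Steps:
J(T, R) = 3*(-3 + R)/(-10 + T) (J(T, R) = 3*((R - 3)/(T + (-5 - 1*5))) = 3*((-3 + R)/(T + (-5 - 5))) = 3*((-3 + R)/(T - 10)) = 3*((-3 + R)/(-10 + T)) = 3*(-3 + R)/(-10 + T))
U = -38
U*(p(-30, -8) + J(20, -26)) = -38*(1 + 3*(-3 - 26)/(-10 + 20)) = -38*(1 + 3*(-29)/10) = -38*(1 + 3*(⅒)*(-29)) = -38*(1 - 87/10) = -38*(-77/10) = 1463/5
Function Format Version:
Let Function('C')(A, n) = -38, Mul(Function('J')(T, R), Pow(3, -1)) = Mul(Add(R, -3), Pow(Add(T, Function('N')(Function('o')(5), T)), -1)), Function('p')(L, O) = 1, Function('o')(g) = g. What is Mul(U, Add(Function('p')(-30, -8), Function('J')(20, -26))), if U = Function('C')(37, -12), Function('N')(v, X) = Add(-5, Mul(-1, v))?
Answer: Rational(1463, 5) ≈ 292.60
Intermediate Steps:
Function('J')(T, R) = Mul(3, Pow(Add(-10, T), -1), Add(-3, R)) (Function('J')(T, R) = Mul(3, Mul(Add(R, -3), Pow(Add(T, Add(-5, Mul(-1, 5))), -1))) = Mul(3, Mul(Add(-3, R), Pow(Add(T, Add(-5, -5)), -1))) = Mul(3, Mul(Add(-3, R), Pow(Add(T, -10), -1))) = Mul(3, Mul(Add(-3, R), Pow(Add(-10, T), -1))) = Mul(3, Mul(Pow(Add(-10, T), -1), Add(-3, R))) = Mul(3, Pow(Add(-10, T), -1), Add(-3, R)))
U = -38
Mul(U, Add(Function('p')(-30, -8), Function('J')(20, -26))) = Mul(-38, Add(1, Mul(3, Pow(Add(-10, 20), -1), Add(-3, -26)))) = Mul(-38, Add(1, Mul(3, Pow(10, -1), -29))) = Mul(-38, Add(1, Mul(3, Rational(1, 10), -29))) = Mul(-38, Add(1, Rational(-87, 10))) = Mul(-38, Rational(-77, 10)) = Rational(1463, 5)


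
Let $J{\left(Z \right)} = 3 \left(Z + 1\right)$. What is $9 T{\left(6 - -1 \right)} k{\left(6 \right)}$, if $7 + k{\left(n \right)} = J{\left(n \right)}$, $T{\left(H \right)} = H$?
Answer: $882$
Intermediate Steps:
$J{\left(Z \right)} = 3 + 3 Z$ ($J{\left(Z \right)} = 3 \left(1 + Z\right) = 3 + 3 Z$)
$k{\left(n \right)} = -4 + 3 n$ ($k{\left(n \right)} = -7 + \left(3 + 3 n\right) = -4 + 3 n$)
$9 T{\left(6 - -1 \right)} k{\left(6 \right)} = 9 \left(6 - -1\right) \left(-4 + 3 \cdot 6\right) = 9 \left(6 + 1\right) \left(-4 + 18\right) = 9 \cdot 7 \cdot 14 = 63 \cdot 14 = 882$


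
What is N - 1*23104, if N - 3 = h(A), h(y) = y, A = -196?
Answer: -23297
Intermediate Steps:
N = -193 (N = 3 - 196 = -193)
N - 1*23104 = -193 - 1*23104 = -193 - 23104 = -23297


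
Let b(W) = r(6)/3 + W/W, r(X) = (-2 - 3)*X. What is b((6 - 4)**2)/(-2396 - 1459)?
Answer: 3/1285 ≈ 0.0023346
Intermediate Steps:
r(X) = -5*X
b(W) = -9 (b(W) = -5*6/3 + W/W = -30*1/3 + 1 = -10 + 1 = -9)
b((6 - 4)**2)/(-2396 - 1459) = -9/(-2396 - 1459) = -9/(-3855) = -9*(-1/3855) = 3/1285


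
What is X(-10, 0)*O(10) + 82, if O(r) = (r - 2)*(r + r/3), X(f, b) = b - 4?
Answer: -1034/3 ≈ -344.67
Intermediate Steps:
X(f, b) = -4 + b
O(r) = 4*r*(-2 + r)/3 (O(r) = (-2 + r)*(r + r*(⅓)) = (-2 + r)*(r + r/3) = (-2 + r)*(4*r/3) = 4*r*(-2 + r)/3)
X(-10, 0)*O(10) + 82 = (-4 + 0)*((4/3)*10*(-2 + 10)) + 82 = -16*10*8/3 + 82 = -4*320/3 + 82 = -1280/3 + 82 = -1034/3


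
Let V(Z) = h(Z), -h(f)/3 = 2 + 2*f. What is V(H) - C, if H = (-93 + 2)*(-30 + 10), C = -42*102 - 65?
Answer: -6577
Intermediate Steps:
C = -4349 (C = -4284 - 65 = -4349)
H = 1820 (H = -91*(-20) = 1820)
h(f) = -6 - 6*f (h(f) = -3*(2 + 2*f) = -6 - 6*f)
V(Z) = -6 - 6*Z
V(H) - C = (-6 - 6*1820) - 1*(-4349) = (-6 - 10920) + 4349 = -10926 + 4349 = -6577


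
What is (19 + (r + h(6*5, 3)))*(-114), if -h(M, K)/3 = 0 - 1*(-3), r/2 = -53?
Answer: 10944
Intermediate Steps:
r = -106 (r = 2*(-53) = -106)
h(M, K) = -9 (h(M, K) = -3*(0 - 1*(-3)) = -3*(0 + 3) = -3*3 = -9)
(19 + (r + h(6*5, 3)))*(-114) = (19 + (-106 - 9))*(-114) = (19 - 115)*(-114) = -96*(-114) = 10944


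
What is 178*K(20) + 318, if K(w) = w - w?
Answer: 318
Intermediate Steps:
K(w) = 0
178*K(20) + 318 = 178*0 + 318 = 0 + 318 = 318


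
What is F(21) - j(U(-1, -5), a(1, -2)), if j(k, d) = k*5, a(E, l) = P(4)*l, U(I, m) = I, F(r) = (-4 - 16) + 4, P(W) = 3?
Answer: -11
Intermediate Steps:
F(r) = -16 (F(r) = -20 + 4 = -16)
a(E, l) = 3*l
j(k, d) = 5*k
F(21) - j(U(-1, -5), a(1, -2)) = -16 - 5*(-1) = -16 - 1*(-5) = -16 + 5 = -11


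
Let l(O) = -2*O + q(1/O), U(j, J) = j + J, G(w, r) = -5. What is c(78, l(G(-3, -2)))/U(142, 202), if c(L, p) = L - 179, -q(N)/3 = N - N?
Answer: -101/344 ≈ -0.29360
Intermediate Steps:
q(N) = 0 (q(N) = -3*(N - N) = -3*0 = 0)
U(j, J) = J + j
l(O) = -2*O (l(O) = -2*O + 0 = -2*O)
c(L, p) = -179 + L
c(78, l(G(-3, -2)))/U(142, 202) = (-179 + 78)/(202 + 142) = -101/344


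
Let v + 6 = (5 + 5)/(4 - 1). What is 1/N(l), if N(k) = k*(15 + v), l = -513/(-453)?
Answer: 151/2109 ≈ 0.071598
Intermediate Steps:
l = 171/151 (l = -513*(-1/453) = 171/151 ≈ 1.1325)
v = -8/3 (v = -6 + (5 + 5)/(4 - 1) = -6 + 10/3 = -8/3 ≈ -2.6667)
N(k) = 37*k/3 (N(k) = k*(15 - 8/3) = k*(37/3) = 37*k/3)
1/N(l) = 1/((37/3)*(171/151)) = 1/(2109/151) = 151/2109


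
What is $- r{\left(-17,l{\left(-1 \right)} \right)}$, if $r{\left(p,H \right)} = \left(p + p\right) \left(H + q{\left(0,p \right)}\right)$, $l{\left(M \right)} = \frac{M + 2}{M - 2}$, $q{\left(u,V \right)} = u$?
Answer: $- \frac{34}{3} \approx -11.333$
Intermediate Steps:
$l{\left(M \right)} = \frac{2 + M}{-2 + M}$
$r{\left(p,H \right)} = 2 H p$ ($r{\left(p,H \right)} = \left(p + p\right) \left(H + 0\right) = 2 p H = 2 H p$)
$- r{\left(-17,l{\left(-1 \right)} \right)} = - 2 \frac{2 - 1}{-2 - 1} \left(-17\right) = - 2 \frac{1}{-3} \cdot 1 \left(-17\right) = - 2 \left(\left(- \frac{1}{3}\right) 1\right) \left(-17\right) = - \frac{2 \left(-1\right) \left(-17\right)}{3} = \left(-1\right) \frac{34}{3} = - \frac{34}{3}$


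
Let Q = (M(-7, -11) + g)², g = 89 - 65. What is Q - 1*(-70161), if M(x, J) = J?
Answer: 70330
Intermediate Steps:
g = 24
Q = 169 (Q = (-11 + 24)² = 13² = 169)
Q - 1*(-70161) = 169 - 1*(-70161) = 169 + 70161 = 70330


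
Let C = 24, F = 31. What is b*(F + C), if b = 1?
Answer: 55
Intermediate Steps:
b*(F + C) = 1*(31 + 24) = 1*55 = 55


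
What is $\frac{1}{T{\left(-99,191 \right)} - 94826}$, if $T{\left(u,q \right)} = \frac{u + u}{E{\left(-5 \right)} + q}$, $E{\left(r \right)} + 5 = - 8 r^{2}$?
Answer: $- \frac{7}{663683} \approx -1.0547 \cdot 10^{-5}$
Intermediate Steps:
$E{\left(r \right)} = -5 - 8 r^{2}$
$T{\left(u,q \right)} = \frac{2 u}{-205 + q}$ ($T{\left(u,q \right)} = \frac{u + u}{\left(-5 - 8 \left(-5\right)^{2}\right) + q} = \frac{2 u}{\left(-5 - 200\right) + q} = \frac{2 u}{-205 + q}$)
$\frac{1}{T{\left(-99,191 \right)} - 94826} = \frac{1}{2 \left(-99\right) \frac{1}{-205 + 191} - 94826} = \frac{1}{2 \left(-99\right) \frac{1}{-14} - 94826} = \frac{1}{2 \left(-99\right) \left(- \frac{1}{14}\right) - 94826} = \frac{1}{\frac{99}{7} - 94826} = \frac{1}{- \frac{663683}{7}} = - \frac{7}{663683}$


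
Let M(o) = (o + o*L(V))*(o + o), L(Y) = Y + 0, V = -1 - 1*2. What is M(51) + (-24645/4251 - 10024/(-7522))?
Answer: -55470216759/5329337 ≈ -10408.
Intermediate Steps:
V = -3 (V = -1 - 2 = -3)
L(Y) = Y
M(o) = -4*o**2 (M(o) = (o + o*(-3))*(o + o) = (o - 3*o)*(2*o) = (-2*o)*(2*o) = -4*o**2)
M(51) + (-24645/4251 - 10024/(-7522)) = -4*51**2 + (-24645/4251 - 10024/(-7522)) = -4*2601 + (-24645*1/4251 - 10024*(-1/7522)) = -10404 + (-8215/1417 + 5012/3761) = -10404 - 23794611/5329337 = -55470216759/5329337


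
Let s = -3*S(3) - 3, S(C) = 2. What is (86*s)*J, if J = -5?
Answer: 3870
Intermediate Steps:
s = -9 (s = -3*2 - 3 = -6 - 3 = -9)
(86*s)*J = (86*(-9))*(-5) = -774*(-5) = 3870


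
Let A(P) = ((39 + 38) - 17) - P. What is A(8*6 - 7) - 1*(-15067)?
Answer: 15086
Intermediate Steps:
A(P) = 60 - P (A(P) = (77 - 17) - P = 60 - P)
A(8*6 - 7) - 1*(-15067) = (60 - (8*6 - 7)) - 1*(-15067) = (60 - (48 - 7)) + 15067 = (60 - 1*41) + 15067 = (60 - 41) + 15067 = 19 + 15067 = 15086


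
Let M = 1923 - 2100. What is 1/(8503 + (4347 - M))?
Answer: 1/13027 ≈ 7.6764e-5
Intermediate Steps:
M = -177
1/(8503 + (4347 - M)) = 1/(8503 + (4347 - 1*(-177))) = 1/(8503 + (4347 + 177)) = 1/(8503 + 4524) = 1/13027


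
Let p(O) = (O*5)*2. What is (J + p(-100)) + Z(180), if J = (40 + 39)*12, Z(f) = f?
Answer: 128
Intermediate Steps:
p(O) = 10*O (p(O) = (5*O)*2 = 10*O)
J = 948 (J = 79*12 = 948)
(J + p(-100)) + Z(180) = (948 + 10*(-100)) + 180 = (948 - 1000) + 180 = -52 + 180 = 128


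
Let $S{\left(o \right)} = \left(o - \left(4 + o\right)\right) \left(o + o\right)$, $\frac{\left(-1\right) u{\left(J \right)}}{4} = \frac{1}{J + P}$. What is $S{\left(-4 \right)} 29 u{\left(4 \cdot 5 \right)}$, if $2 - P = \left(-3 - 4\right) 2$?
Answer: $- \frac{928}{9} \approx -103.11$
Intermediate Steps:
$P = 16$ ($P = 2 - \left(-3 - 4\right) 2 = 2 - \left(-7\right) 2 = 2 - -14 = 2 + 14 = 16$)
$u{\left(J \right)} = - \frac{4}{16 + J}$ ($u{\left(J \right)} = - \frac{4}{J + 16} = - \frac{4}{16 + J}$)
$S{\left(o \right)} = - 8 o$ ($S{\left(o \right)} = - 4 \cdot 2 o = - 8 o$)
$S{\left(-4 \right)} 29 u{\left(4 \cdot 5 \right)} = \left(-8\right) \left(-4\right) 29 \left(- \frac{4}{16 + 4 \cdot 5}\right) = 32 \cdot 29 \left(- \frac{4}{16 + 20}\right) = 928 \left(- \frac{4}{36}\right) = 928 \left(\left(-4\right) \frac{1}{36}\right) = 928 \left(- \frac{1}{9}\right) = - \frac{928}{9}$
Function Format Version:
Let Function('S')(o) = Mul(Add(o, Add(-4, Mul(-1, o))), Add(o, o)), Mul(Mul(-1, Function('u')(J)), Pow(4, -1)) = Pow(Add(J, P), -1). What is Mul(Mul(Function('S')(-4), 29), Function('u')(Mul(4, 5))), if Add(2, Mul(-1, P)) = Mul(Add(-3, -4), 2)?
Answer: Rational(-928, 9) ≈ -103.11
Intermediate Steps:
P = 16 (P = Add(2, Mul(-1, Mul(Add(-3, -4), 2))) = Add(2, Mul(-1, Mul(-7, 2))) = Add(2, Mul(-1, -14)) = Add(2, 14) = 16)
Function('u')(J) = Mul(-4, Pow(Add(16, J), -1)) (Function('u')(J) = Mul(-4, Pow(Add(J, 16), -1)) = Mul(-4, Pow(Add(16, J), -1)))
Function('S')(o) = Mul(-8, o) (Function('S')(o) = Mul(-4, Mul(2, o)) = Mul(-8, o))
Mul(Mul(Function('S')(-4), 29), Function('u')(Mul(4, 5))) = Mul(Mul(Mul(-8, -4), 29), Mul(-4, Pow(Add(16, Mul(4, 5)), -1))) = Mul(Mul(32, 29), Mul(-4, Pow(Add(16, 20), -1))) = Mul(928, Mul(-4, Pow(36, -1))) = Mul(928, Mul(-4, Rational(1, 36))) = Mul(928, Rational(-1, 9)) = Rational(-928, 9)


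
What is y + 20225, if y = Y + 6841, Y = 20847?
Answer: 47913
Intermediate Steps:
y = 27688 (y = 20847 + 6841 = 27688)
y + 20225 = 27688 + 20225 = 47913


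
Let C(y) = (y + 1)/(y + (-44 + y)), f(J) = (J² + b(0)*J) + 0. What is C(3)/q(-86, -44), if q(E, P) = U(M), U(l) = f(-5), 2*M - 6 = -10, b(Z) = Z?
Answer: -2/475 ≈ -0.0042105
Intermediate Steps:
M = -2 (M = 3 + (½)*(-10) = 3 - 5 = -2)
f(J) = J² (f(J) = (J² + 0*J) + 0 = (J² + 0) + 0 = J² + 0 = J²)
C(y) = (1 + y)/(-44 + 2*y)
U(l) = 25 (U(l) = (-5)² = 25)
q(E, P) = 25
C(3)/q(-86, -44) = ((1 + 3)/(2*(-22 + 3)))/25 = ((½)*4/(-19))*(1/25) = ((½)*(-1/19)*4)*(1/25) = -2/19*1/25 = -2/475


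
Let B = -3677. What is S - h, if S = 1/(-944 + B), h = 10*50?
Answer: -2310501/4621 ≈ -500.00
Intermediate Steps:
h = 500
S = -1/4621 (S = 1/(-944 - 3677) = 1/(-4621) = -1/4621 ≈ -0.00021640)
S - h = -1/4621 - 1*500 = -1/4621 - 500 = -2310501/4621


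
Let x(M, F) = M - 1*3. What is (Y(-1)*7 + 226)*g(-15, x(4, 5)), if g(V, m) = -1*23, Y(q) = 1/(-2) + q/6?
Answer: -15272/3 ≈ -5090.7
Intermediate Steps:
Y(q) = -½ + q/6 (Y(q) = 1*(-½) + q*(⅙) = -½ + q/6)
x(M, F) = -3 + M (x(M, F) = M - 3 = -3 + M)
g(V, m) = -23
(Y(-1)*7 + 226)*g(-15, x(4, 5)) = ((-½ + (⅙)*(-1))*7 + 226)*(-23) = ((-½ - ⅙)*7 + 226)*(-23) = (-⅔*7 + 226)*(-23) = (-14/3 + 226)*(-23) = (664/3)*(-23) = -15272/3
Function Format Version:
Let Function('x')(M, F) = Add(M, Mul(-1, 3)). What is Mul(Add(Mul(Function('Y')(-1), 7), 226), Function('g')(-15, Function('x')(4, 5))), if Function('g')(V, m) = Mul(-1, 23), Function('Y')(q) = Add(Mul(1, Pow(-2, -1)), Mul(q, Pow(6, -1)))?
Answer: Rational(-15272, 3) ≈ -5090.7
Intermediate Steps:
Function('Y')(q) = Add(Rational(-1, 2), Mul(Rational(1, 6), q)) (Function('Y')(q) = Add(Mul(1, Rational(-1, 2)), Mul(q, Rational(1, 6))) = Add(Rational(-1, 2), Mul(Rational(1, 6), q)))
Function('x')(M, F) = Add(-3, M) (Function('x')(M, F) = Add(M, -3) = Add(-3, M))
Function('g')(V, m) = -23
Mul(Add(Mul(Function('Y')(-1), 7), 226), Function('g')(-15, Function('x')(4, 5))) = Mul(Add(Mul(Add(Rational(-1, 2), Mul(Rational(1, 6), -1)), 7), 226), -23) = Mul(Add(Mul(Add(Rational(-1, 2), Rational(-1, 6)), 7), 226), -23) = Mul(Add(Mul(Rational(-2, 3), 7), 226), -23) = Mul(Add(Rational(-14, 3), 226), -23) = Mul(Rational(664, 3), -23) = Rational(-15272, 3)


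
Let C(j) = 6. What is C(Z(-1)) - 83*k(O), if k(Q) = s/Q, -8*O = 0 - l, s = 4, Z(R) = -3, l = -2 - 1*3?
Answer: 2686/5 ≈ 537.20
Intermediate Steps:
l = -5 (l = -2 - 3 = -5)
O = -5/8 (O = -(0 - 1*(-5))/8 = -(0 + 5)/8 = -⅛*5 = -5/8 ≈ -0.62500)
k(Q) = 4/Q
C(Z(-1)) - 83*k(O) = 6 - 332/(-5/8) = 6 - 332*(-8)/5 = 6 - 83*(-32/5) = 6 + 2656/5 = 2686/5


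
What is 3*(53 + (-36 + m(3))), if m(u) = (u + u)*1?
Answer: 69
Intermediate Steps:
m(u) = 2*u (m(u) = (2*u)*1 = 2*u)
3*(53 + (-36 + m(3))) = 3*(53 + (-36 + 2*3)) = 3*(53 + (-36 + 6)) = 3*(53 - 30) = 3*23 = 69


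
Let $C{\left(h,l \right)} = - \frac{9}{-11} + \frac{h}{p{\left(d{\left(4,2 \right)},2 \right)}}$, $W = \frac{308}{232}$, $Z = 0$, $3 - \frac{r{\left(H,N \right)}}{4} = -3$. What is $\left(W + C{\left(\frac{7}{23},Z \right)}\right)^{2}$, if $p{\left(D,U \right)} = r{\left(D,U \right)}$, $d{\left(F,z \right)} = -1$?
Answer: $\frac{144458525929}{31006983744} \approx 4.6589$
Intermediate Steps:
$r{\left(H,N \right)} = 24$ ($r{\left(H,N \right)} = 12 - -12 = 12 + 12 = 24$)
$p{\left(D,U \right)} = 24$
$W = \frac{77}{58}$ ($W = 308 \cdot \frac{1}{232} = \frac{77}{58} \approx 1.3276$)
$C{\left(h,l \right)} = \frac{9}{11} + \frac{h}{24}$ ($C{\left(h,l \right)} = - \frac{9}{-11} + \frac{h}{24} = \left(-9\right) \left(- \frac{1}{11}\right) + h \frac{1}{24} = \frac{9}{11} + \frac{h}{24}$)
$\left(W + C{\left(\frac{7}{23},Z \right)}\right)^{2} = \left(\frac{77}{58} + \left(\frac{9}{11} + \frac{7 \cdot \frac{1}{23}}{24}\right)\right)^{2} = \left(\frac{77}{58} + \left(\frac{9}{11} + \frac{1}{24} \cdot \frac{7}{23}\right)\right)^{2} = \left(\frac{77}{58} + \left(\frac{9}{11} + \frac{7}{552}\right)\right)^{2} = \left(\frac{77}{58} + \frac{5045}{6072}\right)^{2} = \left(\frac{380077}{176088}\right)^{2} = \frac{144458525929}{31006983744}$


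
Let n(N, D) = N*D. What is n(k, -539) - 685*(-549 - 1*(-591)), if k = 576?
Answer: -339234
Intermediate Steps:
n(N, D) = D*N
n(k, -539) - 685*(-549 - 1*(-591)) = -539*576 - 685*(-549 - 1*(-591)) = -310464 - 685*(-549 + 591) = -310464 - 685*42 = -310464 - 1*28770 = -310464 - 28770 = -339234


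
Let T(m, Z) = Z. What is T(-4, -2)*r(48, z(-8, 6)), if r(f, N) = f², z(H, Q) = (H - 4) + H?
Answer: -4608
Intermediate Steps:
z(H, Q) = -4 + 2*H (z(H, Q) = (-4 + H) + H = -4 + 2*H)
T(-4, -2)*r(48, z(-8, 6)) = -2*48² = -2*2304 = -4608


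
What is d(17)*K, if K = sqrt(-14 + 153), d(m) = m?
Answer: 17*sqrt(139) ≈ 200.43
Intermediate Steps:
K = sqrt(139) ≈ 11.790
d(17)*K = 17*sqrt(139)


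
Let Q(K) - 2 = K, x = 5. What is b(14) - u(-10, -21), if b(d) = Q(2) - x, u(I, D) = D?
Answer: 20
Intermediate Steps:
Q(K) = 2 + K
b(d) = -1 (b(d) = (2 + 2) - 1*5 = 4 - 5 = -1)
b(14) - u(-10, -21) = -1 - 1*(-21) = -1 + 21 = 20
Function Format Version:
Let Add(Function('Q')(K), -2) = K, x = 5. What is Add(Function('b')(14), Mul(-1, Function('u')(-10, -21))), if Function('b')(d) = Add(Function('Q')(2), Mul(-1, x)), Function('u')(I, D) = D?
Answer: 20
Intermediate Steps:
Function('Q')(K) = Add(2, K)
Function('b')(d) = -1 (Function('b')(d) = Add(Add(2, 2), Mul(-1, 5)) = Add(4, -5) = -1)
Add(Function('b')(14), Mul(-1, Function('u')(-10, -21))) = Add(-1, Mul(-1, -21)) = Add(-1, 21) = 20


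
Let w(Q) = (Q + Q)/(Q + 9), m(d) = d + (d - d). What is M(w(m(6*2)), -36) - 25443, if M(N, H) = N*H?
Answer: -178389/7 ≈ -25484.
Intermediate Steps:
m(d) = d (m(d) = d + 0 = d)
w(Q) = 2*Q/(9 + Q) (w(Q) = (2*Q)/(9 + Q) = 2*Q/(9 + Q))
M(N, H) = H*N
M(w(m(6*2)), -36) - 25443 = -72*6*2/(9 + 6*2) - 25443 = -72*12/(9 + 12) - 25443 = -72*12/21 - 25443 = -36*8/7 - 25443 = -288/7 - 25443 = -178389/7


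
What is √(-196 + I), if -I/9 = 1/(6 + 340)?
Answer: 5*I*√938698/346 ≈ 14.001*I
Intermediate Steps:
I = -9/346 (I = -9/(6 + 340) = -9/346 ≈ -0.026012)
√(-196 + I) = √(-196 - 9/346) = √(-67825/346) = 5*I*√938698/346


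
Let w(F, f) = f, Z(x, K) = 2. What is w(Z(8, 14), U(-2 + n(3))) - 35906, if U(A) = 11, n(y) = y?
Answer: -35895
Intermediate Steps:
w(Z(8, 14), U(-2 + n(3))) - 35906 = 11 - 35906 = -35895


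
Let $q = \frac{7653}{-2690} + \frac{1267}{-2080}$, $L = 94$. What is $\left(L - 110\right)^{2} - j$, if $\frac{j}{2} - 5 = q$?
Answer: $\frac{70753607}{279760} \approx 252.91$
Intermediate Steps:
$q = - \frac{1932647}{559520}$ ($q = 7653 \left(- \frac{1}{2690}\right) + 1267 \left(- \frac{1}{2080}\right) = - \frac{7653}{2690} - \frac{1267}{2080} = - \frac{1932647}{559520} \approx -3.4541$)
$j = \frac{864953}{279760}$ ($j = 10 + 2 \left(- \frac{1932647}{559520}\right) = 10 - \frac{1932647}{279760} = \frac{864953}{279760} \approx 3.0918$)
$\left(L - 110\right)^{2} - j = \left(94 - 110\right)^{2} - \frac{864953}{279760} = \left(-16\right)^{2} - \frac{864953}{279760} = 256 - \frac{864953}{279760} = \frac{70753607}{279760}$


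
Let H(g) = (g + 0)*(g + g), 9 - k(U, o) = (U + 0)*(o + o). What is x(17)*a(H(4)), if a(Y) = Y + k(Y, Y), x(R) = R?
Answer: -34119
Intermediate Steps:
k(U, o) = 9 - 2*U*o (k(U, o) = 9 - (U + 0)*(o + o) = 9 - U*2*o = 9 - 2*U*o)
H(g) = 2*g² (H(g) = g*(2*g) = 2*g²)
a(Y) = 9 + Y - 2*Y² (a(Y) = Y + (9 - 2*Y*Y) = Y + (9 - 2*Y²) = 9 + Y - 2*Y²)
x(17)*a(H(4)) = 17*(9 + 2*4² - 2*(2*4²)²) = 17*(9 + 2*16 - 2*(2*16)²) = 17*(9 + 32 - 2*32²) = 17*(9 + 32 - 2*1024) = 17*(9 + 32 - 2048) = 17*(-2007) = -34119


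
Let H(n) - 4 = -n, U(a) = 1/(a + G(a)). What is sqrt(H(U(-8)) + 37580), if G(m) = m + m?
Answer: sqrt(5412102)/12 ≈ 193.87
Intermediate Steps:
G(m) = 2*m
U(a) = 1/(3*a) (U(a) = 1/(a + 2*a) = 1/(3*a))
H(n) = 4 - n
sqrt(H(U(-8)) + 37580) = sqrt((4 - 1/(3*(-8))) + 37580) = sqrt((4 - (-1)/(3*8)) + 37580) = sqrt((4 - 1*(-1/24)) + 37580) = sqrt((4 + 1/24) + 37580) = sqrt(97/24 + 37580) = sqrt(902017/24) = sqrt(5412102)/12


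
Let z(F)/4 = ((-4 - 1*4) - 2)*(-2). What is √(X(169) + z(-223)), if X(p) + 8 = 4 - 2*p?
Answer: I*√262 ≈ 16.186*I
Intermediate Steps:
X(p) = -4 - 2*p (X(p) = -8 + (4 - 2*p) = -4 - 2*p)
z(F) = 80 (z(F) = 4*(((-4 - 1*4) - 2)*(-2)) = 4*(((-4 - 4) - 2)*(-2)) = 4*((-8 - 2)*(-2)) = 4*(-10*(-2)) = 4*20 = 80)
√(X(169) + z(-223)) = √((-4 - 2*169) + 80) = √((-4 - 338) + 80) = √(-342 + 80) = √(-262) = I*√262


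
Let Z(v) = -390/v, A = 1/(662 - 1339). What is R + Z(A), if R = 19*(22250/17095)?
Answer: 902803120/3419 ≈ 2.6405e+5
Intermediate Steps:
A = -1/677 (A = 1/(-677) = -1/677 ≈ -0.0014771)
R = 84550/3419 (R = 19*(22250*(1/17095)) = 19*(4450/3419) = 84550/3419 ≈ 24.729)
R + Z(A) = 84550/3419 - 390/(-1/677) = 84550/3419 - 390*(-677) = 84550/3419 + 264030 = 902803120/3419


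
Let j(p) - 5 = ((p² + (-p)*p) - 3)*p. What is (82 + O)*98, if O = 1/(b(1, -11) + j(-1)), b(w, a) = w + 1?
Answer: 40229/5 ≈ 8045.8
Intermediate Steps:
b(w, a) = 1 + w
j(p) = 5 - 3*p (j(p) = 5 + ((p² + (-p)*p) - 3)*p = 5 + ((p² - p²) - 3)*p = 5 + (0 - 3)*p = 5 - 3*p)
O = ⅒ (O = 1/((1 + 1) + (5 - 3*(-1))) = 1/(2 + (5 + 3)) = 1/(2 + 8) = 1/10 = ⅒ ≈ 0.10000)
(82 + O)*98 = (82 + ⅒)*98 = (821/10)*98 = 40229/5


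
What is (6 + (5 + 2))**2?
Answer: 169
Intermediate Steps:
(6 + (5 + 2))**2 = (6 + 7)**2 = 13**2 = 169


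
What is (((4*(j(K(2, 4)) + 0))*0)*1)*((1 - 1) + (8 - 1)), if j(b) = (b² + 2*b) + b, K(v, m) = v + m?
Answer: 0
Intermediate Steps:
K(v, m) = m + v
j(b) = b² + 3*b
(((4*(j(K(2, 4)) + 0))*0)*1)*((1 - 1) + (8 - 1)) = (((4*((4 + 2)*(3 + (4 + 2)) + 0))*0)*1)*((1 - 1) + (8 - 1)) = (((4*(6*(3 + 6) + 0))*0)*1)*(0 + 7) = (((4*(6*9 + 0))*0)*1)*7 = (((4*(54 + 0))*0)*1)*7 = (((4*54)*0)*1)*7 = ((216*0)*1)*7 = (0*1)*7 = 0*7 = 0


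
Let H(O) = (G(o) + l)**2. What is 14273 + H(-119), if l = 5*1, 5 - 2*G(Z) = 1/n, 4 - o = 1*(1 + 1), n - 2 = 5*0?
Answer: 229209/16 ≈ 14326.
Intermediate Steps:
n = 2 (n = 2 + 5*0 = 2 + 0 = 2)
o = 2 (o = 4 - (1 + 1) = 4 - 2 = 2)
G(Z) = 9/4 (G(Z) = 5/2 - 1/2/2 = 5/2 - 1/2*1/2 = 5/2 - 1/4 = 9/4)
l = 5
H(O) = 841/16 (H(O) = (9/4 + 5)**2 = (29/4)**2 = 841/16)
14273 + H(-119) = 14273 + 841/16 = 229209/16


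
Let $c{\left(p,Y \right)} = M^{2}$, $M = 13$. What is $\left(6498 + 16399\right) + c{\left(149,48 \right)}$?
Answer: $23066$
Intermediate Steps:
$c{\left(p,Y \right)} = 169$ ($c{\left(p,Y \right)} = 13^{2} = 169$)
$\left(6498 + 16399\right) + c{\left(149,48 \right)} = \left(6498 + 16399\right) + 169 = 22897 + 169 = 23066$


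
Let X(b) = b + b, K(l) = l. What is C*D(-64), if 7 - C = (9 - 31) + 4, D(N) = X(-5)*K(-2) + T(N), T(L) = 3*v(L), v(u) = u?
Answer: -4300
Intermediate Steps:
X(b) = 2*b
T(L) = 3*L
D(N) = 20 + 3*N (D(N) = (2*(-5))*(-2) + 3*N = -10*(-2) + 3*N = 20 + 3*N)
C = 25 (C = 7 - ((9 - 31) + 4) = 7 - (-22 + 4) = 7 - 1*(-18) = 7 + 18 = 25)
C*D(-64) = 25*(20 + 3*(-64)) = 25*(20 - 192) = 25*(-172) = -4300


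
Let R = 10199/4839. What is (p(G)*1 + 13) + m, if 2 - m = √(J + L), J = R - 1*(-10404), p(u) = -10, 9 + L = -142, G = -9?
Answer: 5 - √240132790974/4839 ≈ -96.267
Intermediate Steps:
L = -151 (L = -9 - 142 = -151)
R = 10199/4839 (R = 10199*(1/4839) = 10199/4839 ≈ 2.1077)
J = 50355155/4839 (J = 10199/4839 - 1*(-10404) = 10199/4839 + 10404 = 50355155/4839 ≈ 10406.)
m = 2 - √240132790974/4839 (m = 2 - √(50355155/4839 - 151) = 2 - √(49624466/4839) = 2 - √240132790974/4839 ≈ -99.267)
(p(G)*1 + 13) + m = (-10*1 + 13) + (2 - √240132790974/4839) = (-10 + 13) + (2 - √240132790974/4839) = 3 + (2 - √240132790974/4839) = 5 - √240132790974/4839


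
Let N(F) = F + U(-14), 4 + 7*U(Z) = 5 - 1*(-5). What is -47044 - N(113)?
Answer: -330105/7 ≈ -47158.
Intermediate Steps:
U(Z) = 6/7 (U(Z) = -4/7 + (5 - 1*(-5))/7 = -4/7 + (5 + 5)/7 = -4/7 + (⅐)*10 = -4/7 + 10/7 = 6/7)
N(F) = 6/7 + F (N(F) = F + 6/7 = 6/7 + F)
-47044 - N(113) = -47044 - (6/7 + 113) = -47044 - 1*797/7 = -47044 - 797/7 = -330105/7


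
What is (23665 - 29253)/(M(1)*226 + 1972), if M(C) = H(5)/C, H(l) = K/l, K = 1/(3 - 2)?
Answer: -13970/5043 ≈ -2.7702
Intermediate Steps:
K = 1 (K = 1/1 = 1)
H(l) = 1/l
M(C) = 1/(5*C)
(23665 - 29253)/(M(1)*226 + 1972) = (23665 - 29253)/(((1/5)/1)*226 + 1972) = -5588/(((1/5)*1)*226 + 1972) = -5588/((1/5)*226 + 1972) = -5588/(226/5 + 1972) = -5588/10086/5 = -5588*5/10086 = -13970/5043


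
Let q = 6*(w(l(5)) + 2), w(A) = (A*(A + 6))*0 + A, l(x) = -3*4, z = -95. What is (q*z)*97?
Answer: 552900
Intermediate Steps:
l(x) = -12
w(A) = A (w(A) = (A*(6 + A))*0 + A = 0 + A = A)
q = -60 (q = 6*(-12 + 2) = 6*(-10) = -60)
(q*z)*97 = -60*(-95)*97 = 5700*97 = 552900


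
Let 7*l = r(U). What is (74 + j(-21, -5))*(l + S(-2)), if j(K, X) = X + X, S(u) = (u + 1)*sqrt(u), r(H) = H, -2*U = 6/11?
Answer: -192/77 - 64*I*sqrt(2) ≈ -2.4935 - 90.51*I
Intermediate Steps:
U = -3/11 ≈ -0.27273
l = -3/77 (l = (1/7)*(-3/11) = -3/77 ≈ -0.038961)
S(u) = sqrt(u)*(1 + u) (S(u) = (1 + u)*sqrt(u) = sqrt(u)*(1 + u))
j(K, X) = 2*X
(74 + j(-21, -5))*(l + S(-2)) = (74 + 2*(-5))*(-3/77 + sqrt(-2)*(1 - 2)) = (74 - 10)*(-3/77 + (I*sqrt(2))*(-1)) = 64*(-3/77 - I*sqrt(2)) = -192/77 - 64*I*sqrt(2)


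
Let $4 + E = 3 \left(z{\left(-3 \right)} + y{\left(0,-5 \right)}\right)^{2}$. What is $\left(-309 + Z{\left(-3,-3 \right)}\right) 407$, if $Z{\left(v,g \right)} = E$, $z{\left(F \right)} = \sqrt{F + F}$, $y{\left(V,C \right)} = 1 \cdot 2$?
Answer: $-129833 + 4884 i \sqrt{6} \approx -1.2983 \cdot 10^{5} + 11963.0 i$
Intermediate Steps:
$y{\left(V,C \right)} = 2$
$z{\left(F \right)} = \sqrt{2} \sqrt{F}$ ($z{\left(F \right)} = \sqrt{2 F} = \sqrt{2} \sqrt{F}$)
$E = -4 + 3 \left(2 + i \sqrt{6}\right)^{2}$ ($E = -4 + 3 \left(\sqrt{2} \sqrt{-3} + 2\right)^{2} = -4 + 3 \left(\sqrt{2} i \sqrt{3} + 2\right)^{2} = -4 + 3 \left(i \sqrt{6} + 2\right)^{2} = -4 + 3 \left(2 + i \sqrt{6}\right)^{2} \approx -10.0 + 29.394 i$)
$Z{\left(v,g \right)} = -10 + 12 i \sqrt{6}$
$\left(-309 + Z{\left(-3,-3 \right)}\right) 407 = \left(-309 - \left(10 - 12 i \sqrt{6}\right)\right) 407 = \left(-319 + 12 i \sqrt{6}\right) 407 = -129833 + 4884 i \sqrt{6}$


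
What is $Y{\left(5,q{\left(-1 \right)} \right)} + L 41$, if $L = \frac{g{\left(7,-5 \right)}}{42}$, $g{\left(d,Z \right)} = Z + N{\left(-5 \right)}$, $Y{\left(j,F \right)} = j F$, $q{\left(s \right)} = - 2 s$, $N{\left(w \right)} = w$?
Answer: $\frac{5}{21} \approx 0.2381$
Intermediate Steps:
$Y{\left(j,F \right)} = F j$
$g{\left(d,Z \right)} = -5 + Z$ ($g{\left(d,Z \right)} = Z - 5 = -5 + Z$)
$L = - \frac{5}{21}$ ($L = \frac{-5 - 5}{42} = \left(-10\right) \frac{1}{42} = - \frac{5}{21} \approx -0.2381$)
$Y{\left(5,q{\left(-1 \right)} \right)} + L 41 = \left(-2\right) \left(-1\right) 5 - \frac{205}{21} = 2 \cdot 5 - \frac{205}{21} = 10 - \frac{205}{21} = \frac{5}{21}$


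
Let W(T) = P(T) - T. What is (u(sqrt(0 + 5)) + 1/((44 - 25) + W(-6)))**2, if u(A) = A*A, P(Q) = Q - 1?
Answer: 8281/324 ≈ 25.559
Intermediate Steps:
P(Q) = -1 + Q
W(T) = -1 (W(T) = (-1 + T) - T = -1)
u(A) = A**2
(u(sqrt(0 + 5)) + 1/((44 - 25) + W(-6)))**2 = ((sqrt(0 + 5))**2 + 1/((44 - 25) - 1))**2 = ((sqrt(5))**2 + 1/(19 - 1))**2 = (5 + 1/18)**2 = (91/18)**2 = 8281/324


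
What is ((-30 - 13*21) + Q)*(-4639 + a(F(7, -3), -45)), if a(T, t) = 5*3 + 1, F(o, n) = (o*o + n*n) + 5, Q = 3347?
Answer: -14072412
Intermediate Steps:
F(o, n) = 5 + n² + o² (F(o, n) = (o² + n²) + 5 = (n² + o²) + 5 = 5 + n² + o²)
a(T, t) = 16 (a(T, t) = 15 + 1 = 16)
((-30 - 13*21) + Q)*(-4639 + a(F(7, -3), -45)) = ((-30 - 13*21) + 3347)*(-4639 + 16) = ((-30 - 273) + 3347)*(-4623) = (-303 + 3347)*(-4623) = 3044*(-4623) = -14072412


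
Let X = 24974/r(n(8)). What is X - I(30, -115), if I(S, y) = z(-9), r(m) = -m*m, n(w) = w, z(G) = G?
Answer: -12199/32 ≈ -381.22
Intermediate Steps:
r(m) = -m²
I(S, y) = -9
X = -12487/32 (X = 24974/((-1*8²)) = 24974/((-1*64)) = 24974/(-64) = 24974*(-1/64) = -12487/32 ≈ -390.22)
X - I(30, -115) = -12487/32 - 1*(-9) = -12487/32 + 9 = -12199/32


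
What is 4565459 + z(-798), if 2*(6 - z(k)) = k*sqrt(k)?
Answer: 4565465 + 399*I*sqrt(798) ≈ 4.5655e+6 + 11271.0*I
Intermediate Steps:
z(k) = 6 - k**(3/2)/2 (z(k) = 6 - k*sqrt(k)/2 = 6 - k**(3/2)/2)
4565459 + z(-798) = 4565459 + (6 - (-399)*I*sqrt(798)) = 4565459 + (6 + 399*I*sqrt(798)) = 4565465 + 399*I*sqrt(798)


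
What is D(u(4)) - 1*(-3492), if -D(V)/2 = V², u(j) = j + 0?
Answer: 3460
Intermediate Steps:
u(j) = j
D(V) = -2*V²
D(u(4)) - 1*(-3492) = -2*4² - 1*(-3492) = -2*16 + 3492 = -32 + 3492 = 3460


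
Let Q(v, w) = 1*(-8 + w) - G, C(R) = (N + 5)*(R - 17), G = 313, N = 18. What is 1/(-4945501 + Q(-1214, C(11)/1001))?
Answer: -1001/4950767960 ≈ -2.0219e-7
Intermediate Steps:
C(R) = -391 + 23*R (C(R) = (18 + 5)*(R - 17) = 23*(-17 + R) = -391 + 23*R)
Q(v, w) = -321 + w (Q(v, w) = 1*(-8 + w) - 1*313 = (-8 + w) - 313 = -321 + w)
1/(-4945501 + Q(-1214, C(11)/1001)) = 1/(-4945501 + (-321 + (-391 + 23*11)/1001)) = 1/(-4945501 + (-321 + (-391 + 253)*(1/1001))) = 1/(-4945501 + (-321 - 138*1/1001)) = 1/(-4945501 + (-321 - 138/1001)) = 1/(-4945501 - 321459/1001) = 1/(-4950767960/1001) = -1001/4950767960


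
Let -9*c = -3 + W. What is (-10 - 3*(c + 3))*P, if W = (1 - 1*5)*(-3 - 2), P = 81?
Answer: -1080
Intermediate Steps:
W = 20 (W = (1 - 5)*(-5) = -4*(-5) = 20)
c = -17/9 (c = -(-3 + 20)/9 = -1/9*17 = -17/9 ≈ -1.8889)
(-10 - 3*(c + 3))*P = (-10 - 3*(-17/9 + 3))*81 = (-10 - 3*10/9)*81 = (-10 - 10/3)*81 = -40/3*81 = -1080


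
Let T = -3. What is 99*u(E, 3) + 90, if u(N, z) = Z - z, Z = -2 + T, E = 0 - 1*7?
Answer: -702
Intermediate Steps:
E = -7 (E = 0 - 7 = -7)
Z = -5 (Z = -2 - 3 = -5)
u(N, z) = -5 - z
99*u(E, 3) + 90 = 99*(-5 - 1*3) + 90 = 99*(-5 - 3) + 90 = 99*(-8) + 90 = -792 + 90 = -702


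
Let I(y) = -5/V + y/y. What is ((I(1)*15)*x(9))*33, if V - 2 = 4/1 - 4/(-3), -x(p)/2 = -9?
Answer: 2835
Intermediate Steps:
x(p) = 18 (x(p) = -2*(-9) = 18)
V = 22/3 (V = 2 + (4/1 - 4/(-3)) = 2 + (4*1 - 4*(-⅓)) = 2 + (4 + 4/3) = 2 + 16/3 = 22/3 ≈ 7.3333)
I(y) = 7/22 (I(y) = -5/22/3 + y/y = -5*3/22 + 1 = -15/22 + 1 = 7/22)
((I(1)*15)*x(9))*33 = (((7/22)*15)*18)*33 = ((105/22)*18)*33 = (945/11)*33 = 2835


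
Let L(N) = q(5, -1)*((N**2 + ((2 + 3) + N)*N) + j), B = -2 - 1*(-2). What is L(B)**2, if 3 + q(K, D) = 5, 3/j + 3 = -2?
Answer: 36/25 ≈ 1.4400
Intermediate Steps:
j = -3/5 (j = 3/(-3 - 2) = 3/(-5) = 3*(-1/5) = -3/5 ≈ -0.60000)
B = 0 (B = -2 + 2 = 0)
q(K, D) = 2 (q(K, D) = -3 + 5 = 2)
L(N) = -6/5 + 2*N**2 + 2*N*(5 + N) (L(N) = 2*((N**2 + ((2 + 3) + N)*N) - 3/5) = 2*((N**2 + (5 + N)*N) - 3/5) = 2*((N**2 + N*(5 + N)) - 3/5) = 2*(-3/5 + N**2 + N*(5 + N)) = -6/5 + 2*N**2 + 2*N*(5 + N))
L(B)**2 = (-6/5 + 4*0**2 + 10*0)**2 = (-6/5 + 4*0 + 0)**2 = (-6/5 + 0 + 0)**2 = (-6/5)**2 = 36/25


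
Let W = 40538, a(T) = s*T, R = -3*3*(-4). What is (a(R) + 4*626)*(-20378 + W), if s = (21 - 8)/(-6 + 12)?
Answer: 52053120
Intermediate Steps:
s = 13/6 ≈ 2.1667
R = 36 (R = -9*(-4) = 36)
a(T) = 13*T/6
(a(R) + 4*626)*(-20378 + W) = ((13/6)*36 + 4*626)*(-20378 + 40538) = (78 + 2504)*20160 = 2582*20160 = 52053120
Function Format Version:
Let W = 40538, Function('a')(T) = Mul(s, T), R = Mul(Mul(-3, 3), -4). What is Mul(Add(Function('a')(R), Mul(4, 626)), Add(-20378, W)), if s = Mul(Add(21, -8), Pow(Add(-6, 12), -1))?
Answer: 52053120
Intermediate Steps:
s = Rational(13, 6) (s = Mul(13, Pow(6, -1)) = Mul(13, Rational(1, 6)) = Rational(13, 6) ≈ 2.1667)
R = 36 (R = Mul(-9, -4) = 36)
Function('a')(T) = Mul(Rational(13, 6), T)
Mul(Add(Function('a')(R), Mul(4, 626)), Add(-20378, W)) = Mul(Add(Mul(Rational(13, 6), 36), Mul(4, 626)), Add(-20378, 40538)) = Mul(Add(78, 2504), 20160) = Mul(2582, 20160) = 52053120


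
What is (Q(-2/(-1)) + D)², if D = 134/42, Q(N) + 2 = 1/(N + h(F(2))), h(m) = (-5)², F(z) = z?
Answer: 53824/35721 ≈ 1.5068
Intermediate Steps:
h(m) = 25
Q(N) = -2 + 1/(25 + N) (Q(N) = -2 + 1/(N + 25) = -2 + 1/(25 + N))
D = 67/21 (D = 134*(1/42) = 67/21 ≈ 3.1905)
(Q(-2/(-1)) + D)² = ((-49 - (-4)/(-1))/(25 - 2/(-1)) + 67/21)² = ((-49 - (-4)*(-1))/(25 - 2*(-1)) + 67/21)² = ((-49 - 2*2)/(25 + 2) + 67/21)² = ((-49 - 4)/27 + 67/21)² = ((1/27)*(-53) + 67/21)² = (-53/27 + 67/21)² = (232/189)² = 53824/35721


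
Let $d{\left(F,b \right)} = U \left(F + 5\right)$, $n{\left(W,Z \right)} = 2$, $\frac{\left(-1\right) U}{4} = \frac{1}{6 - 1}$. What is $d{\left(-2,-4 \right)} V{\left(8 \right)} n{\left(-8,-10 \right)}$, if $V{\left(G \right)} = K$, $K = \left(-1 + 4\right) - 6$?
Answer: $\frac{72}{5} \approx 14.4$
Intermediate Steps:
$U = - \frac{4}{5}$ ($U = - \frac{4}{6 - 1} = - \frac{4}{5} \approx -0.8$)
$d{\left(F,b \right)} = -4 - \frac{4 F}{5}$ ($d{\left(F,b \right)} = - \frac{4 \left(F + 5\right)}{5} = - \frac{4 \left(5 + F\right)}{5} = -4 - \frac{4 F}{5}$)
$K = -3$ ($K = 3 - 6 = -3$)
$V{\left(G \right)} = -3$
$d{\left(-2,-4 \right)} V{\left(8 \right)} n{\left(-8,-10 \right)} = \left(-4 - - \frac{8}{5}\right) \left(-3\right) 2 = \left(-4 + \frac{8}{5}\right) \left(-3\right) 2 = \left(- \frac{12}{5}\right) \left(-3\right) 2 = \frac{36}{5} \cdot 2 = \frac{72}{5}$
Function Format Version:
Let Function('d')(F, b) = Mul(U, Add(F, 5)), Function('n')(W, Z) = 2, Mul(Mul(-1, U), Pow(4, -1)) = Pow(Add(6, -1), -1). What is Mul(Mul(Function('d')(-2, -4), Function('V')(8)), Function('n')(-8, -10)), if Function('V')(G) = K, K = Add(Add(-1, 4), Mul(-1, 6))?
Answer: Rational(72, 5) ≈ 14.400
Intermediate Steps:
U = Rational(-4, 5) (U = Mul(-4, Pow(Add(6, -1), -1)) = Mul(-4, Pow(5, -1)) = Mul(-4, Rational(1, 5)) = Rational(-4, 5) ≈ -0.80000)
Function('d')(F, b) = Add(-4, Mul(Rational(-4, 5), F)) (Function('d')(F, b) = Mul(Rational(-4, 5), Add(F, 5)) = Mul(Rational(-4, 5), Add(5, F)) = Add(-4, Mul(Rational(-4, 5), F)))
K = -3 (K = Add(3, -6) = -3)
Function('V')(G) = -3
Mul(Mul(Function('d')(-2, -4), Function('V')(8)), Function('n')(-8, -10)) = Mul(Mul(Add(-4, Mul(Rational(-4, 5), -2)), -3), 2) = Mul(Mul(Add(-4, Rational(8, 5)), -3), 2) = Mul(Mul(Rational(-12, 5), -3), 2) = Mul(Rational(36, 5), 2) = Rational(72, 5)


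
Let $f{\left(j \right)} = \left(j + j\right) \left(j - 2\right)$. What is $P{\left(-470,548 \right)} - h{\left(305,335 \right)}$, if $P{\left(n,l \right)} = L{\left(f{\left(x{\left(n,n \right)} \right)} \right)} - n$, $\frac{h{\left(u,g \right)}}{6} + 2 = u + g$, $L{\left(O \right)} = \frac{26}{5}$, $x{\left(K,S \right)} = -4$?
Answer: $- \frac{16764}{5} \approx -3352.8$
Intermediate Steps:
$f{\left(j \right)} = 2 j \left(-2 + j\right)$
$L{\left(O \right)} = \frac{26}{5}$ ($L{\left(O \right)} = 26 \cdot \frac{1}{5} = \frac{26}{5}$)
$h{\left(u,g \right)} = -12 + 6 g + 6 u$ ($h{\left(u,g \right)} = -12 + 6 \left(u + g\right) = -12 + 6 \left(g + u\right) = -12 + \left(6 g + 6 u\right) = -12 + 6 g + 6 u$)
$P{\left(n,l \right)} = \frac{26}{5} - n$
$P{\left(-470,548 \right)} - h{\left(305,335 \right)} = \left(\frac{26}{5} - -470\right) - \left(-12 + 6 \cdot 335 + 6 \cdot 305\right) = \left(\frac{26}{5} + 470\right) - \left(-12 + 2010 + 1830\right) = \frac{2376}{5} - 3828 = - \frac{16764}{5}$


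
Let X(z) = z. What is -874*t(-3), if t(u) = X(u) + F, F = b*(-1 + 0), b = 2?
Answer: 4370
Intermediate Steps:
F = -2 (F = 2*(-1 + 0) = 2*(-1) = -2)
t(u) = -2 + u (t(u) = u - 2 = -2 + u)
-874*t(-3) = -874*(-2 - 3) = -874*(-5) = 4370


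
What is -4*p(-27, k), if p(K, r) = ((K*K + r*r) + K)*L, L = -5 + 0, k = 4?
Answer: 14360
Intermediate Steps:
L = -5
p(K, r) = -5*K - 5*K**2 - 5*r**2 (p(K, r) = ((K*K + r*r) + K)*(-5) = ((K**2 + r**2) + K)*(-5) = (K + K**2 + r**2)*(-5) = -5*K - 5*K**2 - 5*r**2)
-4*p(-27, k) = -4*(-5*(-27) - 5*(-27)**2 - 5*4**2) = -4*(135 - 5*729 - 5*16) = -4*(135 - 3645 - 80) = -4*(-3590) = 14360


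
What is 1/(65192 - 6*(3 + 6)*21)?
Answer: 1/64058 ≈ 1.5611e-5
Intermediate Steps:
1/(65192 - 6*(3 + 6)*21) = 1/(65192 - 6*9*21) = 1/(65192 - 1*54*21) = 1/(65192 - 54*21) = 1/(65192 - 1134) = 1/64058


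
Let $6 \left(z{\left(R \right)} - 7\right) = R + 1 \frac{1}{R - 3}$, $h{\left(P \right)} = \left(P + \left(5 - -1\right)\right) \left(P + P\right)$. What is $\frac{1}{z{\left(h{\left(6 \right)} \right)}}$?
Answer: $\frac{846}{26227} \approx 0.032257$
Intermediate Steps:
$h{\left(P \right)} = 2 P \left(6 + P\right)$ ($h{\left(P \right)} = \left(P + \left(5 + 1\right)\right) 2 P = \left(P + 6\right) 2 P = \left(6 + P\right) 2 P = 2 P \left(6 + P\right)$)
$z{\left(R \right)} = 7 + \frac{R}{6} + \frac{1}{6 \left(-3 + R\right)}$ ($z{\left(R \right)} = 7 + \frac{R + 1 \frac{1}{R - 3}}{6} = 7 + \frac{R + 1 \frac{1}{-3 + R}}{6} = 7 + \frac{R + \frac{1}{-3 + R}}{6} = 7 + \left(\frac{R}{6} + \frac{1}{6 \left(-3 + R\right)}\right) = 7 + \frac{R}{6} + \frac{1}{6 \left(-3 + R\right)}$)
$\frac{1}{z{\left(h{\left(6 \right)} \right)}} = \frac{1}{\frac{1}{6} \frac{1}{-3 + 2 \cdot 6 \left(6 + 6\right)} \left(-125 + \left(2 \cdot 6 \left(6 + 6\right)\right)^{2} + 39 \cdot 2 \cdot 6 \left(6 + 6\right)\right)} = \frac{1}{\frac{1}{6} \frac{1}{-3 + 2 \cdot 6 \cdot 12} \left(-125 + \left(2 \cdot 6 \cdot 12\right)^{2} + 39 \cdot 2 \cdot 6 \cdot 12\right)} = \frac{1}{\frac{1}{6} \frac{1}{-3 + 144} \left(-125 + 144^{2} + 39 \cdot 144\right)} = \frac{1}{\frac{1}{6} \cdot \frac{1}{141} \left(-125 + 20736 + 5616\right)} = \frac{1}{\frac{1}{6} \cdot \frac{1}{141} \cdot 26227} = \frac{1}{\frac{26227}{846}} = \frac{846}{26227}$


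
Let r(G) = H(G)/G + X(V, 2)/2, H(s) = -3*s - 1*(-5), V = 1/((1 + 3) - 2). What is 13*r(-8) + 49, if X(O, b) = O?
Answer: 41/8 ≈ 5.1250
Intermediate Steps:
V = ½ (V = 1/(4 - 2) = 1/2 = ½ ≈ 0.50000)
H(s) = 5 - 3*s (H(s) = -3*s + 5 = 5 - 3*s)
r(G) = ¼ + (5 - 3*G)/G (r(G) = (5 - 3*G)/G + (½)/2 = (5 - 3*G)/G + (½)*(½) = (5 - 3*G)/G + ¼ = ¼ + (5 - 3*G)/G)
13*r(-8) + 49 = 13*(-11/4 + 5/(-8)) + 49 = 13*(-11/4 + 5*(-⅛)) + 49 = 13*(-11/4 - 5/8) + 49 = 13*(-27/8) + 49 = -351/8 + 49 = 41/8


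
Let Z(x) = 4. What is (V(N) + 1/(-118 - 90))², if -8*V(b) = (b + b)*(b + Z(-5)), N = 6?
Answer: 9740641/43264 ≈ 225.14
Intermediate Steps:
V(b) = -b*(4 + b)/4 (V(b) = -(b + b)*(b + 4)/8 = -2*b*(4 + b)/8 = -b*(4 + b)/4)
(V(N) + 1/(-118 - 90))² = (-¼*6*(4 + 6) + 1/(-118 - 90))² = (-¼*6*10 + 1/(-208))² = (-15 - 1/208)² = (-3121/208)² = 9740641/43264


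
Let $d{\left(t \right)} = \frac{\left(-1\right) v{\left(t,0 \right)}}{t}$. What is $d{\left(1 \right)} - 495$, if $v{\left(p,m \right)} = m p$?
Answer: $-495$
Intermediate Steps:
$d{\left(t \right)} = 0$ ($d{\left(t \right)} = \frac{\left(-1\right) 0 t}{t} = \frac{\left(-1\right) 0}{t} = \frac{0}{t} = 0$)
$d{\left(1 \right)} - 495 = 0 - 495 = -495$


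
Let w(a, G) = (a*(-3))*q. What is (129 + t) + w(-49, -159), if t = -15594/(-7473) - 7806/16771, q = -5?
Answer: -25248865054/41776561 ≈ -604.38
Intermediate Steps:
t = 67730912/41776561 (t = -15594*(-1/7473) - 7806*1/16771 = 5198/2491 - 7806/16771 = 67730912/41776561 ≈ 1.6213)
w(a, G) = 15*a (w(a, G) = (a*(-3))*(-5) = -3*a*(-5) = 15*a)
(129 + t) + w(-49, -159) = (129 + 67730912/41776561) + 15*(-49) = 5456907281/41776561 - 735 = -25248865054/41776561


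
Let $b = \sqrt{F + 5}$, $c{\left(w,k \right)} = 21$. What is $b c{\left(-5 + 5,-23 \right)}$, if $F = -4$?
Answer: $21$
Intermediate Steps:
$b = 1$ ($b = \sqrt{-4 + 5} = \sqrt{1} = 1$)
$b c{\left(-5 + 5,-23 \right)} = 1 \cdot 21 = 21$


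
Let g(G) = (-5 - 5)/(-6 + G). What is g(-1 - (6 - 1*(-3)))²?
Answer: 25/64 ≈ 0.39063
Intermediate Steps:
g(G) = -10/(-6 + G)
g(-1 - (6 - 1*(-3)))² = (-10/(-6 + (-1 - (6 - 1*(-3)))))² = (-10/(-6 + (-1 - (6 + 3))))² = (-10/(-6 + (-1 - 1*9)))² = (-10/(-6 + (-1 - 9)))² = (-10/(-6 - 10))² = (-10/(-16))² = (-10*(-1/16))² = (5/8)² = 25/64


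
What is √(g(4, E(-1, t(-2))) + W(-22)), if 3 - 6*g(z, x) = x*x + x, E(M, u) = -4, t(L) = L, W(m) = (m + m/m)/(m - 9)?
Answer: I*√3162/62 ≈ 0.90696*I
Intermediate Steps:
W(m) = (1 + m)/(-9 + m) (W(m) = (m + 1)/(-9 + m) = (1 + m)/(-9 + m))
g(z, x) = ½ - x/6 - x²/6 (g(z, x) = ½ - (x*x + x)/6 = ½ - (x² + x)/6 = ½ - (x + x²)/6 = ½ + (-x/6 - x²/6) = ½ - x/6 - x²/6)
√(g(4, E(-1, t(-2))) + W(-22)) = √((½ - ⅙*(-4) - ⅙*(-4)²) + (1 - 22)/(-9 - 22)) = √((½ + ⅔ - ⅙*16) - 21/(-31)) = √((½ + ⅔ - 8/3) - 1/31*(-21)) = √(-3/2 + 21/31) = √(-51/62) = I*√3162/62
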